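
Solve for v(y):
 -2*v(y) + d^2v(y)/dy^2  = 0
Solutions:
 v(y) = C1*exp(-sqrt(2)*y) + C2*exp(sqrt(2)*y)


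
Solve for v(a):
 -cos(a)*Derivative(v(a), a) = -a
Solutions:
 v(a) = C1 + Integral(a/cos(a), a)


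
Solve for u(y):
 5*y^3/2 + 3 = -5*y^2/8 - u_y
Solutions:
 u(y) = C1 - 5*y^4/8 - 5*y^3/24 - 3*y


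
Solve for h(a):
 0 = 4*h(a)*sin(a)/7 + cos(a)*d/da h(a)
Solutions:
 h(a) = C1*cos(a)^(4/7)


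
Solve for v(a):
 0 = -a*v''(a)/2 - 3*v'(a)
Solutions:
 v(a) = C1 + C2/a^5


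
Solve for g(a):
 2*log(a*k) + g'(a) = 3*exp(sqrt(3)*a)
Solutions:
 g(a) = C1 - 2*a*log(a*k) + 2*a + sqrt(3)*exp(sqrt(3)*a)


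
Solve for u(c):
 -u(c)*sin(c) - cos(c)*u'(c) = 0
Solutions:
 u(c) = C1*cos(c)


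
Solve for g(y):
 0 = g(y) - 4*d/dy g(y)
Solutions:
 g(y) = C1*exp(y/4)


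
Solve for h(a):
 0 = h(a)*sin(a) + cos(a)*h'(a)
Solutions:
 h(a) = C1*cos(a)


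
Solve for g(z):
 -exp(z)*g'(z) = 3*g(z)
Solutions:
 g(z) = C1*exp(3*exp(-z))


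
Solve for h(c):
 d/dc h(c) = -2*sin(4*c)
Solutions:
 h(c) = C1 + cos(4*c)/2


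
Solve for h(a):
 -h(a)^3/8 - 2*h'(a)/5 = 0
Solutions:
 h(a) = -2*sqrt(2)*sqrt(-1/(C1 - 5*a))
 h(a) = 2*sqrt(2)*sqrt(-1/(C1 - 5*a))


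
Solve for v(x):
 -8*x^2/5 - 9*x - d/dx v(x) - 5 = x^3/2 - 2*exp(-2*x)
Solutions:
 v(x) = C1 - x^4/8 - 8*x^3/15 - 9*x^2/2 - 5*x - exp(-2*x)


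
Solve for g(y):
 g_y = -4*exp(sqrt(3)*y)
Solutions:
 g(y) = C1 - 4*sqrt(3)*exp(sqrt(3)*y)/3


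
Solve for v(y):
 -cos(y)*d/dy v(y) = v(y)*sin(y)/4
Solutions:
 v(y) = C1*cos(y)^(1/4)


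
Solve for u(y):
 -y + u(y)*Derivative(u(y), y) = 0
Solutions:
 u(y) = -sqrt(C1 + y^2)
 u(y) = sqrt(C1 + y^2)


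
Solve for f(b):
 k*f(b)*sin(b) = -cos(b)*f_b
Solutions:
 f(b) = C1*exp(k*log(cos(b)))


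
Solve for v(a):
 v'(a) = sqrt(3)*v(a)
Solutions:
 v(a) = C1*exp(sqrt(3)*a)


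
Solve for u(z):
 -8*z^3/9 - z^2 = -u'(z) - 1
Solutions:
 u(z) = C1 + 2*z^4/9 + z^3/3 - z


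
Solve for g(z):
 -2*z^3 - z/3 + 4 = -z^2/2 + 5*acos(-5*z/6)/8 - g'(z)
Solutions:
 g(z) = C1 + z^4/2 - z^3/6 + z^2/6 + 5*z*acos(-5*z/6)/8 - 4*z + sqrt(36 - 25*z^2)/8


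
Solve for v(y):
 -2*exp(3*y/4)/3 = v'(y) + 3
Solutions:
 v(y) = C1 - 3*y - 8*exp(3*y/4)/9


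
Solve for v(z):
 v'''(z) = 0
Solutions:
 v(z) = C1 + C2*z + C3*z^2


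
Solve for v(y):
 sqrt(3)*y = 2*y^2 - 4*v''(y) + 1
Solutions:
 v(y) = C1 + C2*y + y^4/24 - sqrt(3)*y^3/24 + y^2/8


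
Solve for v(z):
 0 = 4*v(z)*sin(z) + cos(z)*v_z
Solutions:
 v(z) = C1*cos(z)^4


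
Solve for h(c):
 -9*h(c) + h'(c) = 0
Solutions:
 h(c) = C1*exp(9*c)


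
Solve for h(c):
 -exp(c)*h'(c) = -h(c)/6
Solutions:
 h(c) = C1*exp(-exp(-c)/6)


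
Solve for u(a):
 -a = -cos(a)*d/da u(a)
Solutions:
 u(a) = C1 + Integral(a/cos(a), a)


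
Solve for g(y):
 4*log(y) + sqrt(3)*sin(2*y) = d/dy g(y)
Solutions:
 g(y) = C1 + 4*y*log(y) - 4*y - sqrt(3)*cos(2*y)/2


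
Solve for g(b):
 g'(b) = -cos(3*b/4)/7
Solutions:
 g(b) = C1 - 4*sin(3*b/4)/21


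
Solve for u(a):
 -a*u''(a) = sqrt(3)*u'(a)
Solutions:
 u(a) = C1 + C2*a^(1 - sqrt(3))


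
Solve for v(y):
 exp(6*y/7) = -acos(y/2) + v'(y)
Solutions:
 v(y) = C1 + y*acos(y/2) - sqrt(4 - y^2) + 7*exp(6*y/7)/6


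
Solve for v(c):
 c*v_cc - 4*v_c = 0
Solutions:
 v(c) = C1 + C2*c^5


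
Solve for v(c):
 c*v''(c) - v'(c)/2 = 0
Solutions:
 v(c) = C1 + C2*c^(3/2)


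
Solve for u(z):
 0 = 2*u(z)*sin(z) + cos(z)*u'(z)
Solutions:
 u(z) = C1*cos(z)^2


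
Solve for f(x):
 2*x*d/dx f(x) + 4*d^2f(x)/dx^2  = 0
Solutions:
 f(x) = C1 + C2*erf(x/2)


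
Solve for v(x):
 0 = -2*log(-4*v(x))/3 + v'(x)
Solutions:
 -3*Integral(1/(log(-_y) + 2*log(2)), (_y, v(x)))/2 = C1 - x


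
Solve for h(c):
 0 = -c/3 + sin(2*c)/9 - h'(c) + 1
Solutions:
 h(c) = C1 - c^2/6 + c - cos(2*c)/18


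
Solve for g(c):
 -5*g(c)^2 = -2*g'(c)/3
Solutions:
 g(c) = -2/(C1 + 15*c)


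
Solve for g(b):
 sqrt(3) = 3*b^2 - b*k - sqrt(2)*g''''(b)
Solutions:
 g(b) = C1 + C2*b + C3*b^2 + C4*b^3 + sqrt(2)*b^6/240 - sqrt(2)*b^5*k/240 - sqrt(6)*b^4/48


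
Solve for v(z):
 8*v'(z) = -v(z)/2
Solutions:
 v(z) = C1*exp(-z/16)


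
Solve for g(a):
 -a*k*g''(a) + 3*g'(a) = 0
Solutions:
 g(a) = C1 + a^(((re(k) + 3)*re(k) + im(k)^2)/(re(k)^2 + im(k)^2))*(C2*sin(3*log(a)*Abs(im(k))/(re(k)^2 + im(k)^2)) + C3*cos(3*log(a)*im(k)/(re(k)^2 + im(k)^2)))


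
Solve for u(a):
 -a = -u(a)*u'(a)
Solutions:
 u(a) = -sqrt(C1 + a^2)
 u(a) = sqrt(C1 + a^2)


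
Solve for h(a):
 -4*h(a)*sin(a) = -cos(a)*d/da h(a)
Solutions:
 h(a) = C1/cos(a)^4


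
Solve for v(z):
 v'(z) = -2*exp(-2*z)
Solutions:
 v(z) = C1 + exp(-2*z)


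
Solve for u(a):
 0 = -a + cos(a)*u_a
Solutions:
 u(a) = C1 + Integral(a/cos(a), a)


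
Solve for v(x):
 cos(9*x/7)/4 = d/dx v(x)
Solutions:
 v(x) = C1 + 7*sin(9*x/7)/36


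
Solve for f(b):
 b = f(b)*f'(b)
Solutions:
 f(b) = -sqrt(C1 + b^2)
 f(b) = sqrt(C1 + b^2)


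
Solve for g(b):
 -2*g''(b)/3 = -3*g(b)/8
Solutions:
 g(b) = C1*exp(-3*b/4) + C2*exp(3*b/4)


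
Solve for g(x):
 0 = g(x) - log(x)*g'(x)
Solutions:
 g(x) = C1*exp(li(x))


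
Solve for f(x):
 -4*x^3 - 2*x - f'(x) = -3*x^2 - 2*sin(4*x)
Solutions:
 f(x) = C1 - x^4 + x^3 - x^2 - cos(4*x)/2


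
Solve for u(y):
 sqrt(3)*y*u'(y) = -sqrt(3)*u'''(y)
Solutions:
 u(y) = C1 + Integral(C2*airyai(-y) + C3*airybi(-y), y)


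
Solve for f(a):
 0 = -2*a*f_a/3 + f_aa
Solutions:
 f(a) = C1 + C2*erfi(sqrt(3)*a/3)


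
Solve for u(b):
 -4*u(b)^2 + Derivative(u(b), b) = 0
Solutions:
 u(b) = -1/(C1 + 4*b)


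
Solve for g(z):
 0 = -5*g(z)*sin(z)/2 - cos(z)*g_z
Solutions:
 g(z) = C1*cos(z)^(5/2)


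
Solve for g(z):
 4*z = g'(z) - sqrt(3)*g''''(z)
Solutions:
 g(z) = C1 + C4*exp(3^(5/6)*z/3) + 2*z^2 + (C2*sin(3^(1/3)*z/2) + C3*cos(3^(1/3)*z/2))*exp(-3^(5/6)*z/6)


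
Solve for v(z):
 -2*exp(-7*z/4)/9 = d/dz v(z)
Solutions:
 v(z) = C1 + 8*exp(-7*z/4)/63


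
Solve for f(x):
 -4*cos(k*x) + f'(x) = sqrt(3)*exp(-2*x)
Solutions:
 f(x) = C1 - sqrt(3)*exp(-2*x)/2 + 4*sin(k*x)/k


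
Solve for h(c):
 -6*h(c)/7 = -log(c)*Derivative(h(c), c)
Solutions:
 h(c) = C1*exp(6*li(c)/7)


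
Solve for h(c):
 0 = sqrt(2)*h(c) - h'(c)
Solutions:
 h(c) = C1*exp(sqrt(2)*c)


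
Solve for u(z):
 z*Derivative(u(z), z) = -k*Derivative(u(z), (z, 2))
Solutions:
 u(z) = C1 + C2*sqrt(k)*erf(sqrt(2)*z*sqrt(1/k)/2)


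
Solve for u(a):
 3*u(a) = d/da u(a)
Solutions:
 u(a) = C1*exp(3*a)


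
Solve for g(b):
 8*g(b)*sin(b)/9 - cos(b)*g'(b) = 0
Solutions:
 g(b) = C1/cos(b)^(8/9)


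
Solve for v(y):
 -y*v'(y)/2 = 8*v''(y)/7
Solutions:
 v(y) = C1 + C2*erf(sqrt(14)*y/8)


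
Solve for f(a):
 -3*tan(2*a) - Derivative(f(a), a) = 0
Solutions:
 f(a) = C1 + 3*log(cos(2*a))/2


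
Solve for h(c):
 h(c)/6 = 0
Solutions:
 h(c) = 0


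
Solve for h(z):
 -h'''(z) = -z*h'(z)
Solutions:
 h(z) = C1 + Integral(C2*airyai(z) + C3*airybi(z), z)


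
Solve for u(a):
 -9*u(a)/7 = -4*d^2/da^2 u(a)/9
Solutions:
 u(a) = C1*exp(-9*sqrt(7)*a/14) + C2*exp(9*sqrt(7)*a/14)


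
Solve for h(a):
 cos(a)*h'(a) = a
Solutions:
 h(a) = C1 + Integral(a/cos(a), a)


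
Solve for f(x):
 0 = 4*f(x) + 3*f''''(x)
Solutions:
 f(x) = (C1*sin(3^(3/4)*x/3) + C2*cos(3^(3/4)*x/3))*exp(-3^(3/4)*x/3) + (C3*sin(3^(3/4)*x/3) + C4*cos(3^(3/4)*x/3))*exp(3^(3/4)*x/3)


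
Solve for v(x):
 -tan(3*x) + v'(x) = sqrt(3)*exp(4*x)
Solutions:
 v(x) = C1 + sqrt(3)*exp(4*x)/4 - log(cos(3*x))/3


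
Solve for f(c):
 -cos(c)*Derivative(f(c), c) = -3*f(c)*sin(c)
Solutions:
 f(c) = C1/cos(c)^3


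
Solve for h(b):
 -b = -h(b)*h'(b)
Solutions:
 h(b) = -sqrt(C1 + b^2)
 h(b) = sqrt(C1 + b^2)


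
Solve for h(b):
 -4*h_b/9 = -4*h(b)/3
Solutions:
 h(b) = C1*exp(3*b)


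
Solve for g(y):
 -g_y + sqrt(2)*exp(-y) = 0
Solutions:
 g(y) = C1 - sqrt(2)*exp(-y)


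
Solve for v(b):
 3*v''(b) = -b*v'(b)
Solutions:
 v(b) = C1 + C2*erf(sqrt(6)*b/6)


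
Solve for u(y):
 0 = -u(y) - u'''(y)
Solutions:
 u(y) = C3*exp(-y) + (C1*sin(sqrt(3)*y/2) + C2*cos(sqrt(3)*y/2))*exp(y/2)


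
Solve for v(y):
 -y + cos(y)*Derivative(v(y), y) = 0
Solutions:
 v(y) = C1 + Integral(y/cos(y), y)


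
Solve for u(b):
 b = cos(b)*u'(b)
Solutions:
 u(b) = C1 + Integral(b/cos(b), b)


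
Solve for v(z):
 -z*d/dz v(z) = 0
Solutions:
 v(z) = C1


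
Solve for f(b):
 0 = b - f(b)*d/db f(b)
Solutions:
 f(b) = -sqrt(C1 + b^2)
 f(b) = sqrt(C1 + b^2)


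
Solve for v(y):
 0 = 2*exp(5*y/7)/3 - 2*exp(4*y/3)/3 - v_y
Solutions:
 v(y) = C1 + 14*exp(5*y/7)/15 - exp(4*y/3)/2


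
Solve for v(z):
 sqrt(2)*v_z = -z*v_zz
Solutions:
 v(z) = C1 + C2*z^(1 - sqrt(2))


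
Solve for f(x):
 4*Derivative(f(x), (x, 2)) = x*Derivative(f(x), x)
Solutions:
 f(x) = C1 + C2*erfi(sqrt(2)*x/4)


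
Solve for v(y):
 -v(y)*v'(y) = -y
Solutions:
 v(y) = -sqrt(C1 + y^2)
 v(y) = sqrt(C1 + y^2)


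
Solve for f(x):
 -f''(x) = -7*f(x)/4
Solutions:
 f(x) = C1*exp(-sqrt(7)*x/2) + C2*exp(sqrt(7)*x/2)


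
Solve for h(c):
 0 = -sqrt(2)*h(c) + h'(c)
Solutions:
 h(c) = C1*exp(sqrt(2)*c)


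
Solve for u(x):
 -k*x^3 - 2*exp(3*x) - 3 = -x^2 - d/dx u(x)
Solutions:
 u(x) = C1 + k*x^4/4 - x^3/3 + 3*x + 2*exp(3*x)/3


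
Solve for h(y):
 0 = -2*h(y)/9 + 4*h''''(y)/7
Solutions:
 h(y) = C1*exp(-2^(3/4)*sqrt(3)*7^(1/4)*y/6) + C2*exp(2^(3/4)*sqrt(3)*7^(1/4)*y/6) + C3*sin(2^(3/4)*sqrt(3)*7^(1/4)*y/6) + C4*cos(2^(3/4)*sqrt(3)*7^(1/4)*y/6)


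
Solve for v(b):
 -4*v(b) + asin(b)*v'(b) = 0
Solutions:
 v(b) = C1*exp(4*Integral(1/asin(b), b))


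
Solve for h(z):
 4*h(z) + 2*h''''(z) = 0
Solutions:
 h(z) = (C1*sin(2^(3/4)*z/2) + C2*cos(2^(3/4)*z/2))*exp(-2^(3/4)*z/2) + (C3*sin(2^(3/4)*z/2) + C4*cos(2^(3/4)*z/2))*exp(2^(3/4)*z/2)


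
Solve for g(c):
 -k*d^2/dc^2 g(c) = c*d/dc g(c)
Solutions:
 g(c) = C1 + C2*sqrt(k)*erf(sqrt(2)*c*sqrt(1/k)/2)


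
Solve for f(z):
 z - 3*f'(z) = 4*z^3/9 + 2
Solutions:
 f(z) = C1 - z^4/27 + z^2/6 - 2*z/3


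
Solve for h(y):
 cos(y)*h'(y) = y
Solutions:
 h(y) = C1 + Integral(y/cos(y), y)


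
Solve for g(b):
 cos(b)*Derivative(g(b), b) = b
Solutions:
 g(b) = C1 + Integral(b/cos(b), b)


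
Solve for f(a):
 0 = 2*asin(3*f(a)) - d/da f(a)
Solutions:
 Integral(1/asin(3*_y), (_y, f(a))) = C1 + 2*a


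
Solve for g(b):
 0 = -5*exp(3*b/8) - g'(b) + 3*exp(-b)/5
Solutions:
 g(b) = C1 - 40*exp(3*b/8)/3 - 3*exp(-b)/5


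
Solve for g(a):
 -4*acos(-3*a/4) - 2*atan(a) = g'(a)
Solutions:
 g(a) = C1 - 4*a*acos(-3*a/4) - 2*a*atan(a) - 4*sqrt(16 - 9*a^2)/3 + log(a^2 + 1)


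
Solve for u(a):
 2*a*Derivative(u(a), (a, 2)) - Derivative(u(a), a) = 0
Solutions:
 u(a) = C1 + C2*a^(3/2)


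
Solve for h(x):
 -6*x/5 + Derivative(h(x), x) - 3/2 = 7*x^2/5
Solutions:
 h(x) = C1 + 7*x^3/15 + 3*x^2/5 + 3*x/2


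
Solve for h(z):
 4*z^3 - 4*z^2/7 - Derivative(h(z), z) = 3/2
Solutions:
 h(z) = C1 + z^4 - 4*z^3/21 - 3*z/2


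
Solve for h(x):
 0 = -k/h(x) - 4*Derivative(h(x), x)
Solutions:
 h(x) = -sqrt(C1 - 2*k*x)/2
 h(x) = sqrt(C1 - 2*k*x)/2


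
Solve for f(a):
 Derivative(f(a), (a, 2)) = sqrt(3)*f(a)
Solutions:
 f(a) = C1*exp(-3^(1/4)*a) + C2*exp(3^(1/4)*a)


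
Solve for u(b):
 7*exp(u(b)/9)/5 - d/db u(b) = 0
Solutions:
 u(b) = 9*log(-1/(C1 + 7*b)) + 9*log(45)


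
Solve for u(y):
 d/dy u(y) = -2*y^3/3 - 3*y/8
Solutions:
 u(y) = C1 - y^4/6 - 3*y^2/16


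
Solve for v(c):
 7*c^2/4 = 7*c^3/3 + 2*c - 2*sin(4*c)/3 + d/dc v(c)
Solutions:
 v(c) = C1 - 7*c^4/12 + 7*c^3/12 - c^2 - cos(4*c)/6


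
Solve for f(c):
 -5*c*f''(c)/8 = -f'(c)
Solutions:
 f(c) = C1 + C2*c^(13/5)


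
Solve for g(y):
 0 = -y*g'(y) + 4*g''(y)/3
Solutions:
 g(y) = C1 + C2*erfi(sqrt(6)*y/4)


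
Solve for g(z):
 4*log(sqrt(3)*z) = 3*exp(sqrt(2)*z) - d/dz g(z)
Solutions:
 g(z) = C1 - 4*z*log(z) + 2*z*(2 - log(3)) + 3*sqrt(2)*exp(sqrt(2)*z)/2


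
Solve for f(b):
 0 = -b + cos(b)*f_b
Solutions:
 f(b) = C1 + Integral(b/cos(b), b)


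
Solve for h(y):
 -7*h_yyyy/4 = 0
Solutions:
 h(y) = C1 + C2*y + C3*y^2 + C4*y^3


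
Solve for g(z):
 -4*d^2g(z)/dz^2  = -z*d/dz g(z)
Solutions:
 g(z) = C1 + C2*erfi(sqrt(2)*z/4)


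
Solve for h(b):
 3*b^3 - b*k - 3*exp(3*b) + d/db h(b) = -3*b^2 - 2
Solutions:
 h(b) = C1 - 3*b^4/4 - b^3 + b^2*k/2 - 2*b + exp(3*b)


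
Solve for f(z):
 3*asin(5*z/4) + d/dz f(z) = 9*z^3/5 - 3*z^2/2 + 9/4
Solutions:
 f(z) = C1 + 9*z^4/20 - z^3/2 - 3*z*asin(5*z/4) + 9*z/4 - 3*sqrt(16 - 25*z^2)/5


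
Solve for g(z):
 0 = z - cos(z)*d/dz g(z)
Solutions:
 g(z) = C1 + Integral(z/cos(z), z)


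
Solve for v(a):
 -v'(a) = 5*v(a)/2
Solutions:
 v(a) = C1*exp(-5*a/2)


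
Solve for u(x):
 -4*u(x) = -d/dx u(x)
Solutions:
 u(x) = C1*exp(4*x)


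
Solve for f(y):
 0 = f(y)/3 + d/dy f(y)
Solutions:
 f(y) = C1*exp(-y/3)


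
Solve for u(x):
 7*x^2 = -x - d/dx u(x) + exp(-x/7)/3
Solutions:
 u(x) = C1 - 7*x^3/3 - x^2/2 - 7*exp(-x/7)/3


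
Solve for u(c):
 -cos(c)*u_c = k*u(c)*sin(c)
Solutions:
 u(c) = C1*exp(k*log(cos(c)))


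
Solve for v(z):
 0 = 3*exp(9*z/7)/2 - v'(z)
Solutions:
 v(z) = C1 + 7*exp(9*z/7)/6


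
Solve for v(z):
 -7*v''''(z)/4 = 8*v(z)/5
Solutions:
 v(z) = (C1*sin(70^(3/4)*z/35) + C2*cos(70^(3/4)*z/35))*exp(-70^(3/4)*z/35) + (C3*sin(70^(3/4)*z/35) + C4*cos(70^(3/4)*z/35))*exp(70^(3/4)*z/35)


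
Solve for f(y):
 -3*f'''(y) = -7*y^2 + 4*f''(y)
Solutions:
 f(y) = C1 + C2*y + C3*exp(-4*y/3) + 7*y^4/48 - 7*y^3/16 + 63*y^2/64


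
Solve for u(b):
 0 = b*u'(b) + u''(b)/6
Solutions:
 u(b) = C1 + C2*erf(sqrt(3)*b)


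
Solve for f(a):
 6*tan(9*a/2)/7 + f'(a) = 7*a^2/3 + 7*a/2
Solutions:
 f(a) = C1 + 7*a^3/9 + 7*a^2/4 + 4*log(cos(9*a/2))/21


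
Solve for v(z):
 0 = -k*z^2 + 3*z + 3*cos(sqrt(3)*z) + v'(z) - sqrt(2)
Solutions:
 v(z) = C1 + k*z^3/3 - 3*z^2/2 + sqrt(2)*z - sqrt(3)*sin(sqrt(3)*z)


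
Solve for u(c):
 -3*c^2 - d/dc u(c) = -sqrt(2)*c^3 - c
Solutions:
 u(c) = C1 + sqrt(2)*c^4/4 - c^3 + c^2/2


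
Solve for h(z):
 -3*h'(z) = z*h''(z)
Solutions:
 h(z) = C1 + C2/z^2


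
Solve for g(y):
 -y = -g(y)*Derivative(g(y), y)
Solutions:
 g(y) = -sqrt(C1 + y^2)
 g(y) = sqrt(C1 + y^2)


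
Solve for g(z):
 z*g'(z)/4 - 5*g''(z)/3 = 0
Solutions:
 g(z) = C1 + C2*erfi(sqrt(30)*z/20)


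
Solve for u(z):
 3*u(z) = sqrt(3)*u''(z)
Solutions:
 u(z) = C1*exp(-3^(1/4)*z) + C2*exp(3^(1/4)*z)


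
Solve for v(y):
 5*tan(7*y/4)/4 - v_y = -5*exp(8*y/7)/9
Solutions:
 v(y) = C1 + 35*exp(8*y/7)/72 - 5*log(cos(7*y/4))/7


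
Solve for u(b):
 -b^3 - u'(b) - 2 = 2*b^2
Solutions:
 u(b) = C1 - b^4/4 - 2*b^3/3 - 2*b


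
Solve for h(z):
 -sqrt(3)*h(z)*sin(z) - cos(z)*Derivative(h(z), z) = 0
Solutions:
 h(z) = C1*cos(z)^(sqrt(3))


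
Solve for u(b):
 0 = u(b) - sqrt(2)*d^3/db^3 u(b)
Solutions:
 u(b) = C3*exp(2^(5/6)*b/2) + (C1*sin(2^(5/6)*sqrt(3)*b/4) + C2*cos(2^(5/6)*sqrt(3)*b/4))*exp(-2^(5/6)*b/4)


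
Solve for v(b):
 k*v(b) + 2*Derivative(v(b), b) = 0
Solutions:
 v(b) = C1*exp(-b*k/2)


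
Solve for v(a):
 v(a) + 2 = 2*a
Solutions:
 v(a) = 2*a - 2


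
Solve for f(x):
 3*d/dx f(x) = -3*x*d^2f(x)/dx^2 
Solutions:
 f(x) = C1 + C2*log(x)


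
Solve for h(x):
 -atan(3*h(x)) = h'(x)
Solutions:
 Integral(1/atan(3*_y), (_y, h(x))) = C1 - x


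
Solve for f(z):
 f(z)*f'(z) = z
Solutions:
 f(z) = -sqrt(C1 + z^2)
 f(z) = sqrt(C1 + z^2)


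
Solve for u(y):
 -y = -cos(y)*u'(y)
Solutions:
 u(y) = C1 + Integral(y/cos(y), y)


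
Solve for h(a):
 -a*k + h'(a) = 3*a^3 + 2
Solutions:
 h(a) = C1 + 3*a^4/4 + a^2*k/2 + 2*a


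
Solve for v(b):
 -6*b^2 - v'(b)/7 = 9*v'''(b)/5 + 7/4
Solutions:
 v(b) = C1 + C2*sin(sqrt(35)*b/21) + C3*cos(sqrt(35)*b/21) - 14*b^3 + 20923*b/20


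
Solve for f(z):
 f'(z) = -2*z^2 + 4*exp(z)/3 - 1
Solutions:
 f(z) = C1 - 2*z^3/3 - z + 4*exp(z)/3


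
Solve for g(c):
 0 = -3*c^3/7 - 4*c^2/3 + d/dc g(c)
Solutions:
 g(c) = C1 + 3*c^4/28 + 4*c^3/9


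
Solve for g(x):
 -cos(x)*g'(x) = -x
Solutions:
 g(x) = C1 + Integral(x/cos(x), x)


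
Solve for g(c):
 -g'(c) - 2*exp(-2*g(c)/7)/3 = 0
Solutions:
 g(c) = 7*log(-sqrt(C1 - 2*c)) - 7*log(21) + 7*log(42)/2
 g(c) = 7*log(C1 - 2*c)/2 - 7*log(21) + 7*log(42)/2


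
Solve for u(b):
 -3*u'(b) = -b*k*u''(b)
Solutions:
 u(b) = C1 + b^(((re(k) + 3)*re(k) + im(k)^2)/(re(k)^2 + im(k)^2))*(C2*sin(3*log(b)*Abs(im(k))/(re(k)^2 + im(k)^2)) + C3*cos(3*log(b)*im(k)/(re(k)^2 + im(k)^2)))


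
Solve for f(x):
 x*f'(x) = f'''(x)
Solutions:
 f(x) = C1 + Integral(C2*airyai(x) + C3*airybi(x), x)


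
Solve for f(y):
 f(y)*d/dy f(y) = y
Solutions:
 f(y) = -sqrt(C1 + y^2)
 f(y) = sqrt(C1 + y^2)


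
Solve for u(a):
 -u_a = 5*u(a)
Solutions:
 u(a) = C1*exp(-5*a)


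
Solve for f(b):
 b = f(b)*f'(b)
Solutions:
 f(b) = -sqrt(C1 + b^2)
 f(b) = sqrt(C1 + b^2)


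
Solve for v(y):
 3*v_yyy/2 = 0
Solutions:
 v(y) = C1 + C2*y + C3*y^2


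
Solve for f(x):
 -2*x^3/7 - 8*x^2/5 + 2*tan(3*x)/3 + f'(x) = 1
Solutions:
 f(x) = C1 + x^4/14 + 8*x^3/15 + x + 2*log(cos(3*x))/9


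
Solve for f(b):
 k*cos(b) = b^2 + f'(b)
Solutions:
 f(b) = C1 - b^3/3 + k*sin(b)


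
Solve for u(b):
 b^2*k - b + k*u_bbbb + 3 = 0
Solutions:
 u(b) = C1 + C2*b + C3*b^2 + C4*b^3 - b^6/360 + b^5/(120*k) - b^4/(8*k)


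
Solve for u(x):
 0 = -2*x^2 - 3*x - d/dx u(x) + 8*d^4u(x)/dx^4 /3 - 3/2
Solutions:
 u(x) = C1 + C4*exp(3^(1/3)*x/2) - 2*x^3/3 - 3*x^2/2 - 3*x/2 + (C2*sin(3^(5/6)*x/4) + C3*cos(3^(5/6)*x/4))*exp(-3^(1/3)*x/4)


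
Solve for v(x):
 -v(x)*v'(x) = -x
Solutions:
 v(x) = -sqrt(C1 + x^2)
 v(x) = sqrt(C1 + x^2)


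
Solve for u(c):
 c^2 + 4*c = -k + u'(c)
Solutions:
 u(c) = C1 + c^3/3 + 2*c^2 + c*k


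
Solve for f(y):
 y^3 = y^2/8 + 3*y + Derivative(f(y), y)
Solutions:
 f(y) = C1 + y^4/4 - y^3/24 - 3*y^2/2


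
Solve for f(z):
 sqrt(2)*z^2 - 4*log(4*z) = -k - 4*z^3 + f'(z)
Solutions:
 f(z) = C1 + k*z + z^4 + sqrt(2)*z^3/3 - 4*z*log(z) - z*log(256) + 4*z


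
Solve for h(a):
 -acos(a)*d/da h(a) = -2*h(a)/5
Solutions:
 h(a) = C1*exp(2*Integral(1/acos(a), a)/5)


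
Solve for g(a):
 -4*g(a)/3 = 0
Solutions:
 g(a) = 0


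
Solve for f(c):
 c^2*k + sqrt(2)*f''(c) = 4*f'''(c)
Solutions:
 f(c) = C1 + C2*c + C3*exp(sqrt(2)*c/4) - sqrt(2)*c^4*k/24 - 2*c^3*k/3 - 4*sqrt(2)*c^2*k


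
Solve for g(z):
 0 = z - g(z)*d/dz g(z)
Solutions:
 g(z) = -sqrt(C1 + z^2)
 g(z) = sqrt(C1 + z^2)


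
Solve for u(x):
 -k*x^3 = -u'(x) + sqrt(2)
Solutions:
 u(x) = C1 + k*x^4/4 + sqrt(2)*x


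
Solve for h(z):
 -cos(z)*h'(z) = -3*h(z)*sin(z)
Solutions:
 h(z) = C1/cos(z)^3


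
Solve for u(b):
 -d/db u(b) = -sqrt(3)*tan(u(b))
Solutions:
 u(b) = pi - asin(C1*exp(sqrt(3)*b))
 u(b) = asin(C1*exp(sqrt(3)*b))


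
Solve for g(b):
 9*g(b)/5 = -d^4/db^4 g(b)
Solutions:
 g(b) = (C1*sin(5^(3/4)*sqrt(6)*b/10) + C2*cos(5^(3/4)*sqrt(6)*b/10))*exp(-5^(3/4)*sqrt(6)*b/10) + (C3*sin(5^(3/4)*sqrt(6)*b/10) + C4*cos(5^(3/4)*sqrt(6)*b/10))*exp(5^(3/4)*sqrt(6)*b/10)


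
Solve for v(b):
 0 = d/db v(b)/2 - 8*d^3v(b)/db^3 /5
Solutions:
 v(b) = C1 + C2*exp(-sqrt(5)*b/4) + C3*exp(sqrt(5)*b/4)


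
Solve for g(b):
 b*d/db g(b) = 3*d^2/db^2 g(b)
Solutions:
 g(b) = C1 + C2*erfi(sqrt(6)*b/6)


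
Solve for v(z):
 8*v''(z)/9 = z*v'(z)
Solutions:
 v(z) = C1 + C2*erfi(3*z/4)


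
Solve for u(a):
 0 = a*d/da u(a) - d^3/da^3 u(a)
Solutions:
 u(a) = C1 + Integral(C2*airyai(a) + C3*airybi(a), a)


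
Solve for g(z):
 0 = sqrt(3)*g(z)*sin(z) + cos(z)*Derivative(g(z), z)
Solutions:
 g(z) = C1*cos(z)^(sqrt(3))


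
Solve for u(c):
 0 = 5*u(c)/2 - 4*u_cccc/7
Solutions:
 u(c) = C1*exp(-70^(1/4)*c/2) + C2*exp(70^(1/4)*c/2) + C3*sin(70^(1/4)*c/2) + C4*cos(70^(1/4)*c/2)


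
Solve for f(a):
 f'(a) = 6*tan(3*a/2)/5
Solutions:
 f(a) = C1 - 4*log(cos(3*a/2))/5


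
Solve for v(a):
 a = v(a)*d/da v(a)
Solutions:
 v(a) = -sqrt(C1 + a^2)
 v(a) = sqrt(C1 + a^2)


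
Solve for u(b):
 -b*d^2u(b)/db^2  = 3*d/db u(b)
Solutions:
 u(b) = C1 + C2/b^2


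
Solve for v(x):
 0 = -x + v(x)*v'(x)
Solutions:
 v(x) = -sqrt(C1 + x^2)
 v(x) = sqrt(C1 + x^2)


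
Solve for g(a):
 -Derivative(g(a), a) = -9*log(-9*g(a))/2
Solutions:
 -2*Integral(1/(log(-_y) + 2*log(3)), (_y, g(a)))/9 = C1 - a


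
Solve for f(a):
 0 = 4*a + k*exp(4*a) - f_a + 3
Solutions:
 f(a) = C1 + 2*a^2 + 3*a + k*exp(4*a)/4


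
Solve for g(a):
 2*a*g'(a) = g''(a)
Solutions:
 g(a) = C1 + C2*erfi(a)


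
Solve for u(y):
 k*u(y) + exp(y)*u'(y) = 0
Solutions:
 u(y) = C1*exp(k*exp(-y))


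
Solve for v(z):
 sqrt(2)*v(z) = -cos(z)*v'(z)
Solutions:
 v(z) = C1*(sin(z) - 1)^(sqrt(2)/2)/(sin(z) + 1)^(sqrt(2)/2)


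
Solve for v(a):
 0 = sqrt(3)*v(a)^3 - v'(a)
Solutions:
 v(a) = -sqrt(2)*sqrt(-1/(C1 + sqrt(3)*a))/2
 v(a) = sqrt(2)*sqrt(-1/(C1 + sqrt(3)*a))/2


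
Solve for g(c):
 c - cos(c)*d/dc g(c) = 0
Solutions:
 g(c) = C1 + Integral(c/cos(c), c)


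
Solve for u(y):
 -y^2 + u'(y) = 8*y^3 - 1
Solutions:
 u(y) = C1 + 2*y^4 + y^3/3 - y


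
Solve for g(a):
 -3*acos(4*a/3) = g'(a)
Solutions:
 g(a) = C1 - 3*a*acos(4*a/3) + 3*sqrt(9 - 16*a^2)/4


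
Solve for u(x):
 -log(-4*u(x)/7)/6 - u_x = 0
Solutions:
 6*Integral(1/(log(-_y) - log(7) + 2*log(2)), (_y, u(x))) = C1 - x


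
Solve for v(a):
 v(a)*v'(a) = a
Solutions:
 v(a) = -sqrt(C1 + a^2)
 v(a) = sqrt(C1 + a^2)


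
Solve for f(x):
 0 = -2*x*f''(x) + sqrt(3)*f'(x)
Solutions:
 f(x) = C1 + C2*x^(sqrt(3)/2 + 1)


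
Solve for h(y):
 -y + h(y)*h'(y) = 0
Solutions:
 h(y) = -sqrt(C1 + y^2)
 h(y) = sqrt(C1 + y^2)


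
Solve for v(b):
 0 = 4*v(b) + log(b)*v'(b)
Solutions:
 v(b) = C1*exp(-4*li(b))


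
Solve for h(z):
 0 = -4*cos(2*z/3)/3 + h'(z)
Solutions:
 h(z) = C1 + 2*sin(2*z/3)


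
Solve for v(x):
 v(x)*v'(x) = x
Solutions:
 v(x) = -sqrt(C1 + x^2)
 v(x) = sqrt(C1 + x^2)


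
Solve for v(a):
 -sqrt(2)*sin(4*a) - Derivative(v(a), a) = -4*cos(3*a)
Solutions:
 v(a) = C1 + 4*sin(3*a)/3 + sqrt(2)*cos(4*a)/4


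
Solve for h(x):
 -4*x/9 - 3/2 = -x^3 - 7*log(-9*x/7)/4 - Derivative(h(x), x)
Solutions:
 h(x) = C1 - x^4/4 + 2*x^2/9 - 7*x*log(-x)/4 + x*(-14*log(3) + 13 + 7*log(7))/4


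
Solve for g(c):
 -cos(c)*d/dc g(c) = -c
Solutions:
 g(c) = C1 + Integral(c/cos(c), c)


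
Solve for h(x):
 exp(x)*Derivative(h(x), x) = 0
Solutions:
 h(x) = C1


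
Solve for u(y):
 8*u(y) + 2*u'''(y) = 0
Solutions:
 u(y) = C3*exp(-2^(2/3)*y) + (C1*sin(2^(2/3)*sqrt(3)*y/2) + C2*cos(2^(2/3)*sqrt(3)*y/2))*exp(2^(2/3)*y/2)


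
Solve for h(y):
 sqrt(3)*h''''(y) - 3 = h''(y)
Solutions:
 h(y) = C1 + C2*y + C3*exp(-3^(3/4)*y/3) + C4*exp(3^(3/4)*y/3) - 3*y^2/2


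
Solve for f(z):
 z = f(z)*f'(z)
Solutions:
 f(z) = -sqrt(C1 + z^2)
 f(z) = sqrt(C1 + z^2)


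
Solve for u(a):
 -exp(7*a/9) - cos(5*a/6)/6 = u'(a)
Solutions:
 u(a) = C1 - 9*exp(7*a/9)/7 - sin(5*a/6)/5


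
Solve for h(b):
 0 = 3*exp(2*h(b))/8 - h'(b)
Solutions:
 h(b) = log(-1/(C1 + 3*b))/2 + log(2)
 h(b) = log(-sqrt(-1/(C1 + 3*b))) + log(2)


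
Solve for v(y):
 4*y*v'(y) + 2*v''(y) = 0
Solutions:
 v(y) = C1 + C2*erf(y)


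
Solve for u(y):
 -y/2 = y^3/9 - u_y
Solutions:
 u(y) = C1 + y^4/36 + y^2/4


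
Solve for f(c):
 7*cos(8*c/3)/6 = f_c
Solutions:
 f(c) = C1 + 7*sin(8*c/3)/16


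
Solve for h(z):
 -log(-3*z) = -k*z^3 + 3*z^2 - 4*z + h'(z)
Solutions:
 h(z) = C1 + k*z^4/4 - z^3 + 2*z^2 - z*log(-z) + z*(1 - log(3))


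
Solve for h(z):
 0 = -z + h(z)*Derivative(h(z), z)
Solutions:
 h(z) = -sqrt(C1 + z^2)
 h(z) = sqrt(C1 + z^2)


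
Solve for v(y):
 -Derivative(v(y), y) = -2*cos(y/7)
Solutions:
 v(y) = C1 + 14*sin(y/7)


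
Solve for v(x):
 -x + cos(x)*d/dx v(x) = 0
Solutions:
 v(x) = C1 + Integral(x/cos(x), x)


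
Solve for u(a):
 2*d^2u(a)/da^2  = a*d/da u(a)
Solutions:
 u(a) = C1 + C2*erfi(a/2)


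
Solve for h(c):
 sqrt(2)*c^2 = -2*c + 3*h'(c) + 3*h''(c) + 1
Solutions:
 h(c) = C1 + C2*exp(-c) + sqrt(2)*c^3/9 - sqrt(2)*c^2/3 + c^2/3 - c + 2*sqrt(2)*c/3


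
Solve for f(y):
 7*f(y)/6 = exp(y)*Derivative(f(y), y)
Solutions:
 f(y) = C1*exp(-7*exp(-y)/6)


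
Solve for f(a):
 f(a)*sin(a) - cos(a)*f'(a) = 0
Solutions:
 f(a) = C1/cos(a)


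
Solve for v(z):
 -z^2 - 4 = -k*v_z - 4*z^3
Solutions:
 v(z) = C1 - z^4/k + z^3/(3*k) + 4*z/k


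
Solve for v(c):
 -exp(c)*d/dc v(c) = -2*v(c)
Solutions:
 v(c) = C1*exp(-2*exp(-c))


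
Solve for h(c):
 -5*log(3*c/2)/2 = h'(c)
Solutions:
 h(c) = C1 - 5*c*log(c)/2 - 5*c*log(3)/2 + 5*c*log(2)/2 + 5*c/2


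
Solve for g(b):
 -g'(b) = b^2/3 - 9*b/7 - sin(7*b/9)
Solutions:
 g(b) = C1 - b^3/9 + 9*b^2/14 - 9*cos(7*b/9)/7


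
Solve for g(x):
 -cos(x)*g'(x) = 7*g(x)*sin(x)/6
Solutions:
 g(x) = C1*cos(x)^(7/6)


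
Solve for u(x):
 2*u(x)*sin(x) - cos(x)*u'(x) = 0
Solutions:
 u(x) = C1/cos(x)^2


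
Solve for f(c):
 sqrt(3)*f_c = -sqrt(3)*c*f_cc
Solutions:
 f(c) = C1 + C2*log(c)


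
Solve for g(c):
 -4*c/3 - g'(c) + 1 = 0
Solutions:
 g(c) = C1 - 2*c^2/3 + c


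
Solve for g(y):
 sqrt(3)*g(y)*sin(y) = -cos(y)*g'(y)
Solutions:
 g(y) = C1*cos(y)^(sqrt(3))


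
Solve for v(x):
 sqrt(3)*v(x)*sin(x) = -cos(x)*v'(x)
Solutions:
 v(x) = C1*cos(x)^(sqrt(3))


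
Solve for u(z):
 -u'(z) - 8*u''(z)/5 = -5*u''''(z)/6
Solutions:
 u(z) = C1 + C2*exp(-z*(16/(sqrt(1529) + 75)^(1/3) + (sqrt(1529) + 75)^(1/3))/10)*sin(sqrt(3)*z*(-(sqrt(1529) + 75)^(1/3) + 16/(sqrt(1529) + 75)^(1/3))/10) + C3*exp(-z*(16/(sqrt(1529) + 75)^(1/3) + (sqrt(1529) + 75)^(1/3))/10)*cos(sqrt(3)*z*(-(sqrt(1529) + 75)^(1/3) + 16/(sqrt(1529) + 75)^(1/3))/10) + C4*exp(z*(16/(sqrt(1529) + 75)^(1/3) + (sqrt(1529) + 75)^(1/3))/5)


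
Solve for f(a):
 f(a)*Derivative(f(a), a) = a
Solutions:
 f(a) = -sqrt(C1 + a^2)
 f(a) = sqrt(C1 + a^2)


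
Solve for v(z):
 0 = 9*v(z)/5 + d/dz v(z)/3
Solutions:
 v(z) = C1*exp(-27*z/5)


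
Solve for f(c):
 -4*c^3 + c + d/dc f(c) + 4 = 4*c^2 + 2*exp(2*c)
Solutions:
 f(c) = C1 + c^4 + 4*c^3/3 - c^2/2 - 4*c + exp(2*c)


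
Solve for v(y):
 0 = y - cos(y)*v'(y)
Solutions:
 v(y) = C1 + Integral(y/cos(y), y)


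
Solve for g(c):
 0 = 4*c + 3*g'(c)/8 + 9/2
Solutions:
 g(c) = C1 - 16*c^2/3 - 12*c


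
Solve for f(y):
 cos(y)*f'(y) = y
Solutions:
 f(y) = C1 + Integral(y/cos(y), y)


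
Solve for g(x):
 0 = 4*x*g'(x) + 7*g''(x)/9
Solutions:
 g(x) = C1 + C2*erf(3*sqrt(14)*x/7)


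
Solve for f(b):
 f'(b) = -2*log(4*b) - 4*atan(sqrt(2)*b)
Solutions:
 f(b) = C1 - 2*b*log(b) - 4*b*atan(sqrt(2)*b) - 4*b*log(2) + 2*b + sqrt(2)*log(2*b^2 + 1)


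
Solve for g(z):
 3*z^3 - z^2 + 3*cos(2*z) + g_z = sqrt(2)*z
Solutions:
 g(z) = C1 - 3*z^4/4 + z^3/3 + sqrt(2)*z^2/2 - 3*sin(2*z)/2


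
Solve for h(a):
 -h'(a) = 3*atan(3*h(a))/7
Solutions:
 Integral(1/atan(3*_y), (_y, h(a))) = C1 - 3*a/7


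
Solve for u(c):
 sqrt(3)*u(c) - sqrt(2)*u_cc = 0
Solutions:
 u(c) = C1*exp(-2^(3/4)*3^(1/4)*c/2) + C2*exp(2^(3/4)*3^(1/4)*c/2)


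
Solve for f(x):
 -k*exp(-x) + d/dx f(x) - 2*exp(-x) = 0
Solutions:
 f(x) = C1 - k*exp(-x) - 2*exp(-x)


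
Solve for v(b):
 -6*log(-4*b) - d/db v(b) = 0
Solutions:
 v(b) = C1 - 6*b*log(-b) + 6*b*(1 - 2*log(2))


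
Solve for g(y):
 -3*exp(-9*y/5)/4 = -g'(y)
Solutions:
 g(y) = C1 - 5*exp(-9*y/5)/12


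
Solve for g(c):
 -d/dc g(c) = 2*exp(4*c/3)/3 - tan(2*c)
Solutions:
 g(c) = C1 - exp(4*c/3)/2 - log(cos(2*c))/2


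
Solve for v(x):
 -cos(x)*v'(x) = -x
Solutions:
 v(x) = C1 + Integral(x/cos(x), x)


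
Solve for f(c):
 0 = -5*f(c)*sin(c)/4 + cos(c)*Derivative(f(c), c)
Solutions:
 f(c) = C1/cos(c)^(5/4)


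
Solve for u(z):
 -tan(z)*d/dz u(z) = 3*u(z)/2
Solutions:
 u(z) = C1/sin(z)^(3/2)


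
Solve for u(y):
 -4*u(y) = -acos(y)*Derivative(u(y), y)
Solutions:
 u(y) = C1*exp(4*Integral(1/acos(y), y))


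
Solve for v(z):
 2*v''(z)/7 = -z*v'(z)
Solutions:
 v(z) = C1 + C2*erf(sqrt(7)*z/2)


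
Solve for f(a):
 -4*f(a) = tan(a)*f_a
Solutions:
 f(a) = C1/sin(a)^4


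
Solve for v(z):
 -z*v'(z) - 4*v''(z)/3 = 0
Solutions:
 v(z) = C1 + C2*erf(sqrt(6)*z/4)


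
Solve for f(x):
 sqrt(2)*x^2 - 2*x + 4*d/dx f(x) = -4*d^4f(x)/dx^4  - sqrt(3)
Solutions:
 f(x) = C1 + C4*exp(-x) - sqrt(2)*x^3/12 + x^2/4 - sqrt(3)*x/4 + (C2*sin(sqrt(3)*x/2) + C3*cos(sqrt(3)*x/2))*exp(x/2)


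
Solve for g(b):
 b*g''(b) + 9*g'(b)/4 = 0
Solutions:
 g(b) = C1 + C2/b^(5/4)


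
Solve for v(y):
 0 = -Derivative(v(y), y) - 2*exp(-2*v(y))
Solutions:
 v(y) = log(-sqrt(C1 - 4*y))
 v(y) = log(C1 - 4*y)/2


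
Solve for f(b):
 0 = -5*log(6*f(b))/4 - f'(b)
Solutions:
 4*Integral(1/(log(_y) + log(6)), (_y, f(b)))/5 = C1 - b


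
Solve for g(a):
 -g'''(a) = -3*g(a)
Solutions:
 g(a) = C3*exp(3^(1/3)*a) + (C1*sin(3^(5/6)*a/2) + C2*cos(3^(5/6)*a/2))*exp(-3^(1/3)*a/2)


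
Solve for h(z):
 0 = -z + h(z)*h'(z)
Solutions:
 h(z) = -sqrt(C1 + z^2)
 h(z) = sqrt(C1 + z^2)


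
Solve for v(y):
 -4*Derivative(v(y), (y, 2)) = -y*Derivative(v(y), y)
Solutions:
 v(y) = C1 + C2*erfi(sqrt(2)*y/4)


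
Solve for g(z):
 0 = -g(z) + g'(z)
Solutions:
 g(z) = C1*exp(z)


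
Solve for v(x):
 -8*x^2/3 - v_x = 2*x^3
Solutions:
 v(x) = C1 - x^4/2 - 8*x^3/9


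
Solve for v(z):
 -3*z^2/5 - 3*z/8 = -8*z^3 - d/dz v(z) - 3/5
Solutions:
 v(z) = C1 - 2*z^4 + z^3/5 + 3*z^2/16 - 3*z/5


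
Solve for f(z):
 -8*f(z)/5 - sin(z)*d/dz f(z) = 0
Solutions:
 f(z) = C1*(cos(z) + 1)^(4/5)/(cos(z) - 1)^(4/5)


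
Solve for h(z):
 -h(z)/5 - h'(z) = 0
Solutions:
 h(z) = C1*exp(-z/5)


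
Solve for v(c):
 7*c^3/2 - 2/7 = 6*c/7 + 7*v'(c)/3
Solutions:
 v(c) = C1 + 3*c^4/8 - 9*c^2/49 - 6*c/49


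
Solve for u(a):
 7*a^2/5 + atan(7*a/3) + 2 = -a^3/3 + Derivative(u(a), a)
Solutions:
 u(a) = C1 + a^4/12 + 7*a^3/15 + a*atan(7*a/3) + 2*a - 3*log(49*a^2 + 9)/14


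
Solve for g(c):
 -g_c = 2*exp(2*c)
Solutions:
 g(c) = C1 - exp(2*c)


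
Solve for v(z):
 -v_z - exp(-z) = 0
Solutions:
 v(z) = C1 + exp(-z)


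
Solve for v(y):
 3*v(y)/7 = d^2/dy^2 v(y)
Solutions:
 v(y) = C1*exp(-sqrt(21)*y/7) + C2*exp(sqrt(21)*y/7)


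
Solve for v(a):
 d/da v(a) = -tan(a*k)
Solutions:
 v(a) = C1 - Piecewise((-log(cos(a*k))/k, Ne(k, 0)), (0, True))


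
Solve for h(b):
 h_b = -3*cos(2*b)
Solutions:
 h(b) = C1 - 3*sin(2*b)/2


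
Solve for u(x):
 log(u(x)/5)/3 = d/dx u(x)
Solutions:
 3*Integral(1/(-log(_y) + log(5)), (_y, u(x))) = C1 - x


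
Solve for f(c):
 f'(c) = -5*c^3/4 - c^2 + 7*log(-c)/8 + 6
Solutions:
 f(c) = C1 - 5*c^4/16 - c^3/3 + 7*c*log(-c)/8 + 41*c/8


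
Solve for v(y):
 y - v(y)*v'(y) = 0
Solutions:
 v(y) = -sqrt(C1 + y^2)
 v(y) = sqrt(C1 + y^2)


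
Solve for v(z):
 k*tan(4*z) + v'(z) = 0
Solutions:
 v(z) = C1 + k*log(cos(4*z))/4


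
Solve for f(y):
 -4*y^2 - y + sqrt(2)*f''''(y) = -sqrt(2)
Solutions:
 f(y) = C1 + C2*y + C3*y^2 + C4*y^3 + sqrt(2)*y^6/180 + sqrt(2)*y^5/240 - y^4/24


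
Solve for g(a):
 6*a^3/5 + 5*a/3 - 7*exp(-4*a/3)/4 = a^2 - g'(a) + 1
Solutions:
 g(a) = C1 - 3*a^4/10 + a^3/3 - 5*a^2/6 + a - 21*exp(-4*a/3)/16


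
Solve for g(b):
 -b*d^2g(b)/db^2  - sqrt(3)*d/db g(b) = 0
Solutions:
 g(b) = C1 + C2*b^(1 - sqrt(3))


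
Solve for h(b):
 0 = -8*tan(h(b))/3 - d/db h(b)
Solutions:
 h(b) = pi - asin(C1*exp(-8*b/3))
 h(b) = asin(C1*exp(-8*b/3))


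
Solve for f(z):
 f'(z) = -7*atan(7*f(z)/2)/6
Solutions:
 Integral(1/atan(7*_y/2), (_y, f(z))) = C1 - 7*z/6


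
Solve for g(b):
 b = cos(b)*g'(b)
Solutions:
 g(b) = C1 + Integral(b/cos(b), b)


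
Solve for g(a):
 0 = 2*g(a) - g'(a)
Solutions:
 g(a) = C1*exp(2*a)


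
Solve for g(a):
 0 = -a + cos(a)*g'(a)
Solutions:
 g(a) = C1 + Integral(a/cos(a), a)


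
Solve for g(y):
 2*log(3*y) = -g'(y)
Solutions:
 g(y) = C1 - 2*y*log(y) - y*log(9) + 2*y


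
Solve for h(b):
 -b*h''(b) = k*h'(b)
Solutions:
 h(b) = C1 + b^(1 - re(k))*(C2*sin(log(b)*Abs(im(k))) + C3*cos(log(b)*im(k)))


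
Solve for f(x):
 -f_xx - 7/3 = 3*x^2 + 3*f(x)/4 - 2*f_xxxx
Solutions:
 f(x) = C1*exp(-x*sqrt(1 + sqrt(7))/2) + C2*exp(x*sqrt(1 + sqrt(7))/2) + C3*sin(x*sqrt(-1 + sqrt(7))/2) + C4*cos(x*sqrt(-1 + sqrt(7))/2) - 4*x^2 + 68/9


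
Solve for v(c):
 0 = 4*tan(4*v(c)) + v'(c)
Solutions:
 v(c) = -asin(C1*exp(-16*c))/4 + pi/4
 v(c) = asin(C1*exp(-16*c))/4


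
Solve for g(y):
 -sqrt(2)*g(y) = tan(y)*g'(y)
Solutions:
 g(y) = C1/sin(y)^(sqrt(2))


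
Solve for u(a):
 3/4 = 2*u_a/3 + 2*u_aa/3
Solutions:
 u(a) = C1 + C2*exp(-a) + 9*a/8


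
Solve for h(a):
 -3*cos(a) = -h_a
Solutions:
 h(a) = C1 + 3*sin(a)


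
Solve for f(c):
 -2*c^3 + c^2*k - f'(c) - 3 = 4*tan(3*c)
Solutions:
 f(c) = C1 - c^4/2 + c^3*k/3 - 3*c + 4*log(cos(3*c))/3


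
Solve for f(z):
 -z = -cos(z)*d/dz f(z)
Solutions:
 f(z) = C1 + Integral(z/cos(z), z)


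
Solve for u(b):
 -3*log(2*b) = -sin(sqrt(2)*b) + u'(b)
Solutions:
 u(b) = C1 - 3*b*log(b) - 3*b*log(2) + 3*b - sqrt(2)*cos(sqrt(2)*b)/2


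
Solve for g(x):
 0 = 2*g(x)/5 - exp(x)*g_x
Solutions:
 g(x) = C1*exp(-2*exp(-x)/5)


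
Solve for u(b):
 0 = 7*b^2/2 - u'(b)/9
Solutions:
 u(b) = C1 + 21*b^3/2


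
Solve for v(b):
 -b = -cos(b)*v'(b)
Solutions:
 v(b) = C1 + Integral(b/cos(b), b)


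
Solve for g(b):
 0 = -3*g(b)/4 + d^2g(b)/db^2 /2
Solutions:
 g(b) = C1*exp(-sqrt(6)*b/2) + C2*exp(sqrt(6)*b/2)


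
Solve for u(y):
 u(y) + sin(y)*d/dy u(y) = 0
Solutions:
 u(y) = C1*sqrt(cos(y) + 1)/sqrt(cos(y) - 1)


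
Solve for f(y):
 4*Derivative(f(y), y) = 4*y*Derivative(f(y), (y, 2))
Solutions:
 f(y) = C1 + C2*y^2


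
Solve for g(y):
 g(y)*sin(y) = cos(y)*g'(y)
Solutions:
 g(y) = C1/cos(y)


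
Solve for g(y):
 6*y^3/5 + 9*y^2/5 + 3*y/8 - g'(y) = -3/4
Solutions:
 g(y) = C1 + 3*y^4/10 + 3*y^3/5 + 3*y^2/16 + 3*y/4


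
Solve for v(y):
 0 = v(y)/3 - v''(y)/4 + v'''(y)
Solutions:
 v(y) = C1*exp(y*((24*sqrt(143) + 287)^(-1/3) + 2 + (24*sqrt(143) + 287)^(1/3))/24)*sin(sqrt(3)*y*(-(24*sqrt(143) + 287)^(1/3) + (24*sqrt(143) + 287)^(-1/3))/24) + C2*exp(y*((24*sqrt(143) + 287)^(-1/3) + 2 + (24*sqrt(143) + 287)^(1/3))/24)*cos(sqrt(3)*y*(-(24*sqrt(143) + 287)^(1/3) + (24*sqrt(143) + 287)^(-1/3))/24) + C3*exp(y*(-(24*sqrt(143) + 287)^(1/3) - 1/(24*sqrt(143) + 287)^(1/3) + 1)/12)


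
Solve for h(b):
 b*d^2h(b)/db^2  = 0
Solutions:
 h(b) = C1 + C2*b


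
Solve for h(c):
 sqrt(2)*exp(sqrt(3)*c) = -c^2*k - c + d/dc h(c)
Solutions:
 h(c) = C1 + c^3*k/3 + c^2/2 + sqrt(6)*exp(sqrt(3)*c)/3


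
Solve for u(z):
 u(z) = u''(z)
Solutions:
 u(z) = C1*exp(-z) + C2*exp(z)


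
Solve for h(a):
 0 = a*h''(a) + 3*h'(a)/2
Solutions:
 h(a) = C1 + C2/sqrt(a)


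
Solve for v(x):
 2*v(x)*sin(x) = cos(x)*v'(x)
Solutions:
 v(x) = C1/cos(x)^2


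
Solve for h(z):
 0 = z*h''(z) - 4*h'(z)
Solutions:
 h(z) = C1 + C2*z^5


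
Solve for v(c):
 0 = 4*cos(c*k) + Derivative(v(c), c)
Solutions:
 v(c) = C1 - 4*sin(c*k)/k


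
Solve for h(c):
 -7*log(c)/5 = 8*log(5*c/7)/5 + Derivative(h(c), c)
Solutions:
 h(c) = C1 - 3*c*log(c) - 8*c*log(5)/5 + 3*c + 8*c*log(7)/5


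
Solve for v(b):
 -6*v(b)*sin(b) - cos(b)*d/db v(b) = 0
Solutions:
 v(b) = C1*cos(b)^6


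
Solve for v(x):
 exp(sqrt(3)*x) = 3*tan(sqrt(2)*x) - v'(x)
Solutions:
 v(x) = C1 - sqrt(3)*exp(sqrt(3)*x)/3 - 3*sqrt(2)*log(cos(sqrt(2)*x))/2


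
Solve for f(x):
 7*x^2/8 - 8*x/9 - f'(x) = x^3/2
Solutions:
 f(x) = C1 - x^4/8 + 7*x^3/24 - 4*x^2/9


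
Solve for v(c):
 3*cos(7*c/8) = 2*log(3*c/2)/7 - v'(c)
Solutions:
 v(c) = C1 + 2*c*log(c)/7 - 2*c/7 - 2*c*log(2)/7 + 2*c*log(3)/7 - 24*sin(7*c/8)/7


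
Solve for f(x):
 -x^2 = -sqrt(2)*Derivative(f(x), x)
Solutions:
 f(x) = C1 + sqrt(2)*x^3/6


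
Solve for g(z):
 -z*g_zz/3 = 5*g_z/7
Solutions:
 g(z) = C1 + C2/z^(8/7)


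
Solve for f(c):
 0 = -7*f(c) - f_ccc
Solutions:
 f(c) = C3*exp(-7^(1/3)*c) + (C1*sin(sqrt(3)*7^(1/3)*c/2) + C2*cos(sqrt(3)*7^(1/3)*c/2))*exp(7^(1/3)*c/2)


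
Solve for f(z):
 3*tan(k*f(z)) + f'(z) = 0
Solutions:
 f(z) = Piecewise((-asin(exp(C1*k - 3*k*z))/k + pi/k, Ne(k, 0)), (nan, True))
 f(z) = Piecewise((asin(exp(C1*k - 3*k*z))/k, Ne(k, 0)), (nan, True))


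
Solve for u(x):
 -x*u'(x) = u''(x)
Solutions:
 u(x) = C1 + C2*erf(sqrt(2)*x/2)


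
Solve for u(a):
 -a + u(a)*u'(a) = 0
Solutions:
 u(a) = -sqrt(C1 + a^2)
 u(a) = sqrt(C1 + a^2)


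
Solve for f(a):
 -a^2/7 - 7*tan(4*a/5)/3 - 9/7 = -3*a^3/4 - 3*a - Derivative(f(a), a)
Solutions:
 f(a) = C1 - 3*a^4/16 + a^3/21 - 3*a^2/2 + 9*a/7 - 35*log(cos(4*a/5))/12


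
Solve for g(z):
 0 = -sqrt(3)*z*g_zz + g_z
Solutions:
 g(z) = C1 + C2*z^(sqrt(3)/3 + 1)


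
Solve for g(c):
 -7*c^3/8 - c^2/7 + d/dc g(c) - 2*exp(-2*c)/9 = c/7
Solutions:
 g(c) = C1 + 7*c^4/32 + c^3/21 + c^2/14 - exp(-2*c)/9


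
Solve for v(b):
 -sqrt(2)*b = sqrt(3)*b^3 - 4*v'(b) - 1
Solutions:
 v(b) = C1 + sqrt(3)*b^4/16 + sqrt(2)*b^2/8 - b/4


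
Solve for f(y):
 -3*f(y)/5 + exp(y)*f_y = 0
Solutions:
 f(y) = C1*exp(-3*exp(-y)/5)


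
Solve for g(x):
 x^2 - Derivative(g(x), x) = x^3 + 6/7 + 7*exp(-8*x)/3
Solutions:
 g(x) = C1 - x^4/4 + x^3/3 - 6*x/7 + 7*exp(-8*x)/24


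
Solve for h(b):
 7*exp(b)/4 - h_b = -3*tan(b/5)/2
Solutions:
 h(b) = C1 + 7*exp(b)/4 - 15*log(cos(b/5))/2


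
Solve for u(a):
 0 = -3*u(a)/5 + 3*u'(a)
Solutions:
 u(a) = C1*exp(a/5)


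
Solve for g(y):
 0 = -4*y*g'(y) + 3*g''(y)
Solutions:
 g(y) = C1 + C2*erfi(sqrt(6)*y/3)


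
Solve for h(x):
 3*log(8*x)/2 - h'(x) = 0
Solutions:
 h(x) = C1 + 3*x*log(x)/2 - 3*x/2 + 9*x*log(2)/2


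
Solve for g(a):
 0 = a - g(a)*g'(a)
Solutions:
 g(a) = -sqrt(C1 + a^2)
 g(a) = sqrt(C1 + a^2)


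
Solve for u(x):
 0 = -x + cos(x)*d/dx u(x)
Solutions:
 u(x) = C1 + Integral(x/cos(x), x)


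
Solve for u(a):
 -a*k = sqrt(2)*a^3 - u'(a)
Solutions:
 u(a) = C1 + sqrt(2)*a^4/4 + a^2*k/2


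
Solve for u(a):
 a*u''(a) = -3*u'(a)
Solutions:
 u(a) = C1 + C2/a^2


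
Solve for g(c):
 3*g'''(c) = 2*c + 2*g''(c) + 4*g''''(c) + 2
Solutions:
 g(c) = C1 + C2*c - c^3/6 - 5*c^2/4 + (C3*sin(sqrt(23)*c/8) + C4*cos(sqrt(23)*c/8))*exp(3*c/8)


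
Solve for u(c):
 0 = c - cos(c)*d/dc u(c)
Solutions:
 u(c) = C1 + Integral(c/cos(c), c)


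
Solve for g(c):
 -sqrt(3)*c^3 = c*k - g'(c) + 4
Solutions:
 g(c) = C1 + sqrt(3)*c^4/4 + c^2*k/2 + 4*c


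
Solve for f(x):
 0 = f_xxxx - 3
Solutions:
 f(x) = C1 + C2*x + C3*x^2 + C4*x^3 + x^4/8


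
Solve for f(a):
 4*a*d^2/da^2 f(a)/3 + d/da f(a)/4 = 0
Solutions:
 f(a) = C1 + C2*a^(13/16)
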